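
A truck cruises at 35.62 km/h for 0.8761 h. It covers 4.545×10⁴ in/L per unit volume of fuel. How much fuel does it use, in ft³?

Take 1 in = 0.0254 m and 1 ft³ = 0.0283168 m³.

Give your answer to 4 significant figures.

35.62 km/h → 9.89444 m/s
0.8761 h → 3153.96 s
d = v × t = 9.89444 × 3153.96 = 31206.7 m
4.545×10⁴ in/L → 1.15443×10⁶ m/m³
V = d / (distance per unit fuel) = 31206.7 / 1.15443×10⁶ = 0.0270321 m³
In ft³: 0.0270321 / 0.0283168 = 0.954631 ft³

0.9546 ft³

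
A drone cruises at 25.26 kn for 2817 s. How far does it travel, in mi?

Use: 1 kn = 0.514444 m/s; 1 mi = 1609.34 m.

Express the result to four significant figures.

22.75 mi

25.26 kn × 0.514444 → 12.9949 m/s
d = v × t = 12.9949 m/s × 2817 s = 36606.6 m
36606.6 m ÷ (1609.34 m/mi) = 22.7463 mi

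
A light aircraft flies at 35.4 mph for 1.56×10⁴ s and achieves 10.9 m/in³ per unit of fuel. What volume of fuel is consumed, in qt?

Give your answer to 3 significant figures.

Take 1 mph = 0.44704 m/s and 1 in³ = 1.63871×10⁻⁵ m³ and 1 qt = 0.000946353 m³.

392 qt

35.4 mph → 15.8252 m/s
d = v × t = 15.8252 × 15600 = 246873 m
10.9 m/in³ → 665157 m/m³
V = d / (distance per unit fuel) = 246873 / 665157 = 0.37115 m³
In qt: 0.37115 / 0.000946353 = 392.19 qt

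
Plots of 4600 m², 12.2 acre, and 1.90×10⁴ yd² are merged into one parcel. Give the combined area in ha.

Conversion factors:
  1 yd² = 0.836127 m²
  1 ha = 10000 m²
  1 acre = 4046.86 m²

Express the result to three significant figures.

4600 m² (already m²)
12.2 acre × 4046.86 = 49371.7 m²
1.90×10⁴ yd² × 0.836127 = 15886.4 m²
Total: 4600 + 49371.7 + 15886.4 = 69858.1 m²
In ha: 69858.1 / 10000 = 6.98581 ha

6.99 ha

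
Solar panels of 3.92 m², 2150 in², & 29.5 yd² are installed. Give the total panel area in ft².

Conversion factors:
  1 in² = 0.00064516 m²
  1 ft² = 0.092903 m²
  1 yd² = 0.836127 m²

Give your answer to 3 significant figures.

3.92 m² (already m²)
2150 in² × 0.00064516 = 1.38709 m²
29.5 yd² × 0.836127 = 24.6657 m²
Sum: 3.92 + 1.38709 + 24.6657 = 29.9728 m²
In ft²: 29.9728 / 0.092903 = 322.625 ft²

323 ft²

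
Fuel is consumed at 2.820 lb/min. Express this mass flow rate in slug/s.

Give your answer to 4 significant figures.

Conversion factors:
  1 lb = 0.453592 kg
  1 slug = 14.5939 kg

2.820 lb/min × 0.453592 kg/lb ÷ 60 s/min = 0.0213188 kg/s
0.0213188 kg/s ÷ 14.5939 kg/slug = 0.0014608 slug/s

0.001461 slug/s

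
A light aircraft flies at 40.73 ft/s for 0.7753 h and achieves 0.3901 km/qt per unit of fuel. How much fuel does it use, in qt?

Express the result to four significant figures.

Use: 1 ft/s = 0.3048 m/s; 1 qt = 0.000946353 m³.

40.73 ft/s → 12.4145 m/s
0.7753 h → 2791.08 s
d = v × t = 12.4145 × 2791.08 = 34649.9 m
0.3901 km/qt → 412214 m/m³
V = d / (distance per unit fuel) = 34649.9 / 412214 = 0.084058 m³
In qt: 0.084058 / 0.000946353 = 88.8231 qt

88.82 qt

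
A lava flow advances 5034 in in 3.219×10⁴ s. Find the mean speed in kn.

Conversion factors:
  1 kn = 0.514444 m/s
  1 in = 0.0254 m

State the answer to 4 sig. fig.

0.007721 kn

5034 in × 0.0254 = 127.864 m
v = d / t = 127.864 m / 32190 s = 0.00397217 m/s
0.00397217 m/s ÷ (0.514444 m/s/kn) = 0.00772129 kn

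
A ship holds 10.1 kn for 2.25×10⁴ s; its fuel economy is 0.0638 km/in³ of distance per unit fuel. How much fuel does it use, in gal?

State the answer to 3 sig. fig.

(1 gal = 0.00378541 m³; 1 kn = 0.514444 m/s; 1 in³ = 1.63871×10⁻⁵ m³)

7.93 gal

10.1 kn → 5.19588 m/s
d = v × t = 5.19588 × 22500 = 116907 m
0.0638 km/in³ → 3.89331×10⁶ m/m³
V = d / (distance per unit fuel) = 116907 / 3.89331×10⁶ = 0.0300277 m³
In gal: 0.0300277 / 0.00378541 = 7.93248 gal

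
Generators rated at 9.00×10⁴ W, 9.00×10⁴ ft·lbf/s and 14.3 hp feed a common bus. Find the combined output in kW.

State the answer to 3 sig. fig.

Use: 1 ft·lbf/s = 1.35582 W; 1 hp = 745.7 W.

223 kW

9.00×10⁴ W (already W)
9.00×10⁴ ft·lbf/s × 1.35582 → 122024 W
14.3 hp × 745.7 → 10663.5 W
Total: 90000 + 122024 + 10663.5 = 222688 W
In kW: 222688 / 1000 = 222.688 kW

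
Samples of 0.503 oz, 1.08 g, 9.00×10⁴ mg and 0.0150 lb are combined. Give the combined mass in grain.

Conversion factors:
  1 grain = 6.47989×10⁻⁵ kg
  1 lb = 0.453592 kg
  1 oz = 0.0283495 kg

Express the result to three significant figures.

0.503 oz × 0.0283495 → 0.0142598 kg
1.08 g × 0.001 → 0.00108 kg
9.00×10⁴ mg × 10⁻⁶ → 0.09 kg
0.0150 lb × 0.453592 → 0.00680388 kg
Total: 0.0142598 + 0.00108 + 0.09 + 0.00680388 = 0.112144 kg
In grain: 0.112144 / 6.47989×10⁻⁵ = 1730.65 grain

1730 grain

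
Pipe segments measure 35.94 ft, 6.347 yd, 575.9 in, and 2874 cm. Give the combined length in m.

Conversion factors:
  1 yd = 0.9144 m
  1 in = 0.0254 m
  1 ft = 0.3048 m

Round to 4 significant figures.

35.94 ft × 0.3048 = 10.9545 m
6.347 yd × 0.9144 = 5.8037 m
575.9 in × 0.0254 = 14.6279 m
2874 cm × 0.01 = 28.74 m
Total: 10.9545 + 5.8037 + 14.6279 + 28.74 = 60.1261 m

60.13 m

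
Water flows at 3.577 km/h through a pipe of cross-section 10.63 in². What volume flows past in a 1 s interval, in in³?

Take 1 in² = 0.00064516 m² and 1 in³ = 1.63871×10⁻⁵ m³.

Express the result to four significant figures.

415.8 in³

3.577 km/h × (1/3.6) = 0.993611 m/s
10.63 in² × 0.00064516 = 0.00685805 m²
V = v × A × t = 0.993611 m/s × 0.00685805 m² × 1 s = 0.00681423 m³
0.00681423 m³ ÷ (1.63871×10⁻⁵ m³/in³) = 415.829 in³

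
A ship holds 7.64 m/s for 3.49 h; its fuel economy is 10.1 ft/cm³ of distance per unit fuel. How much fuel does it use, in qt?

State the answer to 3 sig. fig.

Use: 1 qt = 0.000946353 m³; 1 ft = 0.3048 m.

32.9 qt

3.49 h → 12564 s
d = v × t = 7.64 × 12564 = 95989 m
10.1 ft/cm³ → 3.07848×10⁶ m/m³
V = d / (distance per unit fuel) = 95989 / 3.07848×10⁶ = 0.0311806 m³
In qt: 0.0311806 / 0.000946353 = 32.9482 qt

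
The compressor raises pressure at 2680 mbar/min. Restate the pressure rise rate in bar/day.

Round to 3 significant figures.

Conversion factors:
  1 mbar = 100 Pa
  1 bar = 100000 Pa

3860 bar/day

2680 mbar/min × 100 Pa/mbar ÷ 60 s/min = 4466.67 Pa/s
4466.67 Pa/s ÷ 100000 Pa/bar × 86400 s/day = 3859.2 bar/day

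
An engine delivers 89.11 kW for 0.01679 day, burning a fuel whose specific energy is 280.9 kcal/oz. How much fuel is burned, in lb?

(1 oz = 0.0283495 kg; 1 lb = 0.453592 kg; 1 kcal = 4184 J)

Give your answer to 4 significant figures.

89.11 kW → 89110 W
0.01679 day → 1450.66 s
E = P × t = 89110 × 1450.66 = 1.29268×10⁸ J
280.9 kcal/oz → 4.1457×10⁷ J/kg
m = E / e_s = 1.29268×10⁸ / 4.1457×10⁷ = 3.11812 kg
In lb: 3.11812 / 0.453592 = 6.87428 lb

6.874 lb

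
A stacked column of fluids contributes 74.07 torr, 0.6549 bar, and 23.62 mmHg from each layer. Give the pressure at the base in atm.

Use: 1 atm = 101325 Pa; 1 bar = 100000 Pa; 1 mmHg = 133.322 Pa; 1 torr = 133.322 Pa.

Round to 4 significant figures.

0.7749 atm

74.07 torr × 133.322 = 9875.16 Pa
0.6549 bar × 100000 = 65490 Pa
23.62 mmHg × 133.322 = 3149.07 Pa
Total: 9875.16 + 65490 + 3149.07 = 78514.2 Pa
In atm: 78514.2 / 101325 = 0.774875 atm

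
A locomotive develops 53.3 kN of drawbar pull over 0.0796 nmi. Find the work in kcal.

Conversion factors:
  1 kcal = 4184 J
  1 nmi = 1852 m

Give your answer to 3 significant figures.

53.3 kN × 1000 = 53300 N
0.0796 nmi × 1852 = 147.419 m
W = F × d = 53300 N × 147.419 m = 7.85743×10⁶ J
7.85743×10⁶ J ÷ (4184 J/kcal) = 1877.97 kcal

1880 kcal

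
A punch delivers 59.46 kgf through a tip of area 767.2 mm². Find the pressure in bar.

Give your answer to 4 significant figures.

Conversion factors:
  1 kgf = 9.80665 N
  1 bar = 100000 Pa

59.46 kgf × 9.80665 → 583.103 N
767.2 mm² × 10⁻⁶ → 7.672×10⁻⁴ m²
P = F / A = 583.103 N / 7.672×10⁻⁴ m² = 760040 Pa
760040 Pa ÷ (100000 Pa/bar) = 7.6004 bar

7.600 bar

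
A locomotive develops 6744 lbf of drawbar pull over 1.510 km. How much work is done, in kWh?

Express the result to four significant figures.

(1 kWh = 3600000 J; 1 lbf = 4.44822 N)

12.58 kWh

6744 lbf × 4.44822 = 29998.8 N
1.510 km × 1000 = 1510 m
W = F × d = 29998.8 N × 1510 m = 4.52982×10⁷ J
4.52982×10⁷ J ÷ (3600000 J/kWh) = 12.5828 kWh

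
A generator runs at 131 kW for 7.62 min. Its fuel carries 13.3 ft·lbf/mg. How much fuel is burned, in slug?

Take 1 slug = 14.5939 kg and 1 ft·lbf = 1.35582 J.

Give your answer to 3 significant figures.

0.228 slug

131 kW → 131000 W
7.62 min → 457.2 s
E = P × t = 131000 × 457.2 = 5.98932×10⁷ J
13.3 ft·lbf/mg → 1.80324×10⁷ J/kg
m = E / e_s = 5.98932×10⁷ / 1.80324×10⁷ = 3.32142 kg
In slug: 3.32142 / 14.5939 = 0.22759 slug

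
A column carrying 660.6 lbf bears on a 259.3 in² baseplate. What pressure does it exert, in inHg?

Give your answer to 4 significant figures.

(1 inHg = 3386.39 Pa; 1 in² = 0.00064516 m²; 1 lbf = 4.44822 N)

5.187 inHg

660.6 lbf × 4.44822 = 2938.49 N
259.3 in² × 0.00064516 = 0.16729 m²
P = F / A = 2938.49 N / 0.16729 m² = 17565.2 Pa
17565.2 Pa ÷ (3386.39 Pa/inHg) = 5.187 inHg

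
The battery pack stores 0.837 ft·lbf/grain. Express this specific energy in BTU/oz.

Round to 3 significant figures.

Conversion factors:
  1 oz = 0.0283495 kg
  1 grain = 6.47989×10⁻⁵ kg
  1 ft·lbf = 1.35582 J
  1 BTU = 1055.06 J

0.837 ft·lbf/grain × 1.35582 J/ft·lbf ÷ 6.47989×10⁻⁵ kg/grain = 17513 J/kg
17513 J/kg ÷ 1055.06 J/BTU × 0.0283495 kg/oz = 0.470575 BTU/oz

0.471 BTU/oz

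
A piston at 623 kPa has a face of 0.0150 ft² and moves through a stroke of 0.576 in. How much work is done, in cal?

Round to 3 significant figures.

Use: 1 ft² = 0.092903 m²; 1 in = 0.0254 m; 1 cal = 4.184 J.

3.04 cal

623 kPa → 623000 Pa
0.0150 ft² → 0.00139354 m²
F = P × A = 623000 × 0.00139354 = 868.175 N
0.576 in → 0.0146304 m
W = F × d = 868.175 × 0.0146304 = 12.7017 J
In cal: 12.7017 / 4.184 = 3.03578 cal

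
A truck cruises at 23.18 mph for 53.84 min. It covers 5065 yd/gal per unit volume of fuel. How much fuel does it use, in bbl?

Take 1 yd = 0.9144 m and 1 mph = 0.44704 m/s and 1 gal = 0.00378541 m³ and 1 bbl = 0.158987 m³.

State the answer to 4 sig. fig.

23.18 mph → 10.3624 m/s
53.84 min → 3230.4 s
d = v × t = 10.3624 × 3230.4 = 33474.7 m
5065 yd/gal → 1.2235×10⁶ m/m³
V = d / (distance per unit fuel) = 33474.7 / 1.2235×10⁶ = 0.0273598 m³
In bbl: 0.0273598 / 0.158987 = 0.172088 bbl

0.1721 bbl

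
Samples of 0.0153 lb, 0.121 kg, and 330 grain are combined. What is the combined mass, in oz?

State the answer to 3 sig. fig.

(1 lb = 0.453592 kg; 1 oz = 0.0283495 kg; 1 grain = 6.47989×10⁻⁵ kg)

5.27 oz

0.0153 lb × 0.453592 = 0.00693996 kg
0.121 kg (already kg)
330 grain × 6.47989×10⁻⁵ = 0.0213836 kg
Total: 0.00693996 + 0.121 + 0.0213836 = 0.149324 kg
In oz: 0.149324 / 0.0283495 = 5.26725 oz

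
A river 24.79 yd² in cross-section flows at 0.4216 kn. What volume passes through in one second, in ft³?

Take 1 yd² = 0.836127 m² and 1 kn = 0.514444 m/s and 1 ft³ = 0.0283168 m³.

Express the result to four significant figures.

158.8 ft³

0.4216 kn × 0.514444 = 0.21689 m/s
24.79 yd² × 0.836127 = 20.7276 m²
V = v × A × t = 0.21689 m/s × 20.7276 m² × 1 s = 4.49561 m³
4.49561 m³ ÷ (0.0283168 m³/ft³) = 158.761 ft³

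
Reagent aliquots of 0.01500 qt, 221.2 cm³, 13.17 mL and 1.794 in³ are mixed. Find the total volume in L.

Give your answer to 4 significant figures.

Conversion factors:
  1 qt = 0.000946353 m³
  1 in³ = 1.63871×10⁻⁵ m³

0.2780 L

0.01500 qt × 0.000946353 = 1.41953×10⁻⁵ m³
221.2 cm³ × 10⁻⁶ = 2.212×10⁻⁴ m³
13.17 mL × 10⁻⁶ = 1.317×10⁻⁵ m³
1.794 in³ × 1.63871×10⁻⁵ = 2.93985×10⁻⁵ m³
Total: 1.41953×10⁻⁵ + 2.212×10⁻⁴ + 1.317×10⁻⁵ + 2.93985×10⁻⁵ = 2.77964×10⁻⁴ m³
In L: 2.77964×10⁻⁴ / 0.001 = 0.277964 L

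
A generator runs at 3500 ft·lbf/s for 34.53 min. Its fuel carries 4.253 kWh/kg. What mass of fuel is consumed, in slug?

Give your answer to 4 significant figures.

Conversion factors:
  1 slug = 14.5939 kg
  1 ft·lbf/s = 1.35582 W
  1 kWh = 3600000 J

0.04400 slug

3500 ft·lbf/s → 4745.37 W
34.53 min → 2071.8 s
E = P × t = 4745.37 × 2071.8 = 9.83146×10⁶ J
4.253 kWh/kg → 1.53108×10⁷ J/kg
m = E / e_s = 9.83146×10⁶ / 1.53108×10⁷ = 0.642126 kg
In slug: 0.642126 / 14.5939 = 0.0439996 slug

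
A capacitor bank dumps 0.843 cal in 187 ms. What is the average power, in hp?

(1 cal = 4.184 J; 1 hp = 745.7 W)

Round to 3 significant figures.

0.0253 hp

0.843 cal × 4.184 = 3.52711 J
187 ms × 0.001 = 0.187 s
P = E / t = 3.52711 J / 0.187 s = 18.8616 W
18.8616 W ÷ (745.7 W/hp) = 0.0252938 hp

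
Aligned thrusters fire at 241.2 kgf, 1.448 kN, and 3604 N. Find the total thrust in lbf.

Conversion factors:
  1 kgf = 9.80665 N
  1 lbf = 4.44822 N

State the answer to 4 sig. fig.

1667 lbf

241.2 kgf × 9.80665 = 2365.36 N
1.448 kN × 1000 = 1448 N
3604 N (already N)
Sum: 2365.36 + 1448 + 3604 = 7417.36 N
In lbf: 7417.36 / 4.44822 = 1667.49 lbf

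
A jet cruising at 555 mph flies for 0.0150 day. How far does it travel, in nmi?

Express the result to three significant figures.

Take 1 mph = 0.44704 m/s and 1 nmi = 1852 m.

555 mph × 0.44704 = 248.107 m/s
0.0150 day × 86400 = 1296 s
d = v × t = 248.107 m/s × 1296 s = 321547 m
321547 m ÷ (1852 m/nmi) = 173.621 nmi

174 nmi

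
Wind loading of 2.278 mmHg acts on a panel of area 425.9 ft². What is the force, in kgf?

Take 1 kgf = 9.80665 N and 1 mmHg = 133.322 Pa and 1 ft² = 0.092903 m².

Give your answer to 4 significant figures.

2.278 mmHg × 133.322 = 303.708 Pa
425.9 ft² × 0.092903 = 39.5674 m²
F = P × A = 303.708 Pa × 39.5674 m² = 12016.9 N
12016.9 N ÷ (9.80665 N/kgf) = 1225.38 kgf

1225 kgf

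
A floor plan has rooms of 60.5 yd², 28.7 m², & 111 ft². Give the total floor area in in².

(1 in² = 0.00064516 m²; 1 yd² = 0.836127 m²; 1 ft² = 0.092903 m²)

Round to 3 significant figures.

60.5 yd² × 0.836127 = 50.5857 m²
28.7 m² (already m²)
111 ft² × 0.092903 = 10.3122 m²
Combined: 50.5857 + 28.7 + 10.3122 = 89.5979 m²
In in²: 89.5979 / 0.00064516 = 138877 in²

1.39×10⁵ in²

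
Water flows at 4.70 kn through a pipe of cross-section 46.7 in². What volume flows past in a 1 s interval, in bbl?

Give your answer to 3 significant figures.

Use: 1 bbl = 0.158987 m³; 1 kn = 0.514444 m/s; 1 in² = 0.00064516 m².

4.70 kn × 0.514444 → 2.41789 m/s
46.7 in² × 0.00064516 → 0.030129 m²
V = v × A × t = 2.41789 m/s × 0.030129 m² × 1 s = 0.0728486 m³
0.0728486 m³ ÷ (0.158987 m³/bbl) = 0.458205 bbl

0.458 bbl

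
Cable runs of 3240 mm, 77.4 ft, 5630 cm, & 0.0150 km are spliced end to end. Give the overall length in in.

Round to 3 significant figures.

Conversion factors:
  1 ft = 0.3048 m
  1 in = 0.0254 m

3240 mm × 0.001 → 3.24 m
77.4 ft × 0.3048 → 23.5915 m
5630 cm × 0.01 → 56.3 m
0.0150 km × 1000 → 15 m
Sum: 3.24 + 23.5915 + 56.3 + 15 = 98.1315 m
In in: 98.1315 / 0.0254 = 3863.44 in

3860 in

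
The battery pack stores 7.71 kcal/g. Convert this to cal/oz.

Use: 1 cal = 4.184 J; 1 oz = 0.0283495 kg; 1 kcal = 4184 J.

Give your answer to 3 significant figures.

2.19×10⁵ cal/oz

7.71 kcal/g × 4184 J/kcal ÷ 0.001 kg/g = 3.22586×10⁷ J/kg
3.22586×10⁷ J/kg ÷ 4.184 J/cal × 0.0283495 kg/oz = 218574 cal/oz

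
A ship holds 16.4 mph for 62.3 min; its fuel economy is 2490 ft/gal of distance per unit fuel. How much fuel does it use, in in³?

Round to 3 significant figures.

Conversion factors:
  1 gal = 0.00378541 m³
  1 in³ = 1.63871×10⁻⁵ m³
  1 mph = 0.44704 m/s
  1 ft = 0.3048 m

8340 in³

16.4 mph → 7.33146 m/s
62.3 min → 3738 s
d = v × t = 7.33146 × 3738 = 27405 m
2490 ft/gal → 200494 m/m³
V = d / (distance per unit fuel) = 27405 / 200494 = 0.136687 m³
In in³: 0.136687 / 1.63871×10⁻⁵ = 8341.13 in³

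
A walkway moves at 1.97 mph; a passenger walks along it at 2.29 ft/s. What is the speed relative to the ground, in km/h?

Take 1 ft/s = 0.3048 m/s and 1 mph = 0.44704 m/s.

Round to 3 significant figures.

1.97 mph × 0.44704 = 0.880669 m/s
2.29 ft/s × 0.3048 = 0.697992 m/s
Total: 0.880669 + 0.697992 = 1.57866 m/s
In km/h: 1.57866 / (1/3.6) = 5.68318 km/h

5.68 km/h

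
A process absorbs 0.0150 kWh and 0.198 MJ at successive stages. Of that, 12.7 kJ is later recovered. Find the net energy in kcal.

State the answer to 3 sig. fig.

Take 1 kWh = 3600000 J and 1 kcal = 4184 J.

57.2 kcal

0.0150 kWh × 3600000 = 54000 J
0.198 MJ × 1000000 = 198000 J
12.7 kJ × 1000 = 12700 J
Net: 54000 + 198000 − 12700 = 239300 J
In kcal: 239300 / 4184 = 57.1941 kcal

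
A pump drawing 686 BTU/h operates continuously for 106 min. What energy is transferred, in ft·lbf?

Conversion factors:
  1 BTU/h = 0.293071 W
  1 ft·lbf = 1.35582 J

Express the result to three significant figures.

686 BTU/h × 0.293071 → 201.047 W
106 min × 60 → 6360 s
E = P × t = 201.047 W × 6360 s = 1.27866×10⁶ J
1.27866×10⁶ J ÷ (1.35582 J/ft·lbf) = 943090 ft·lbf

9.43×10⁵ ft·lbf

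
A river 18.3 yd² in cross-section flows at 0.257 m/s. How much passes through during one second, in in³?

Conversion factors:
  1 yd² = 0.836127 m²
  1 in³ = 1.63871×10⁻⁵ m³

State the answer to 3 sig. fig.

2.40×10⁵ in³

18.3 yd² × 0.836127 = 15.3011 m²
V = v × A × t = 0.257 m/s × 15.3011 m² × 1 s = 3.93238 m³
3.93238 m³ ÷ (1.63871×10⁻⁵ m³/in³) = 239968 in³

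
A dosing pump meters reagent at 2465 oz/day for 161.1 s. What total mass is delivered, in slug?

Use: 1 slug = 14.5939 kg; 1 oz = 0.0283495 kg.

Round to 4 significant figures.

2465 oz/day → 8.08814×10⁻⁴ kg/s
m = ṁ × t = 8.08814×10⁻⁴ × 161.1 = 0.1303 kg
In slug: 0.1303 / 14.5939 = 0.00892839 slug

0.008928 slug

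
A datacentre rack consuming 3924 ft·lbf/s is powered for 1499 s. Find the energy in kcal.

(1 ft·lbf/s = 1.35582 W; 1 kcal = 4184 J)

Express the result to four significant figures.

1906 kcal

3924 ft·lbf/s × 1.35582 → 5320.24 W
E = P × t = 5320.24 W × 1499 s = 7.97504×10⁶ J
7.97504×10⁶ J ÷ (4184 J/kcal) = 1906.08 kcal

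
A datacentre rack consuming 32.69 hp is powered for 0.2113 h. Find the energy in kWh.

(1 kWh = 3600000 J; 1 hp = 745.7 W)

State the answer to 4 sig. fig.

32.69 hp × 745.7 → 24376.9 W
0.2113 h × 3600 → 760.68 s
E = P × t = 24376.9 W × 760.68 s = 1.8543×10⁷ J
1.8543×10⁷ J ÷ (3600000 J/kWh) = 5.15083 kWh

5.151 kWh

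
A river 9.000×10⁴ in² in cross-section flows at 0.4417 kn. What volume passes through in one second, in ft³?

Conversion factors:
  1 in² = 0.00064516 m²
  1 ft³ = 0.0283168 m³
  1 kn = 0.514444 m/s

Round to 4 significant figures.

465.9 ft³

0.4417 kn × 0.514444 = 0.22723 m/s
9.000×10⁴ in² × 0.00064516 = 58.0644 m²
V = v × A × t = 0.22723 m/s × 58.0644 m² × 1 s = 13.194 m³
13.194 m³ ÷ (0.0283168 m³/ft³) = 465.942 ft³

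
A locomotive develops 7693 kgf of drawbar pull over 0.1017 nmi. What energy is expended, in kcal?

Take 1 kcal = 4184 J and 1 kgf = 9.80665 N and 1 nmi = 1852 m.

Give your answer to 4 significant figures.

7693 kgf × 9.80665 → 75442.6 N
0.1017 nmi × 1852 → 188.348 m
W = F × d = 75442.6 N × 188.348 m = 1.42095×10⁷ J
1.42095×10⁷ J ÷ (4184 J/kcal) = 3396.15 kcal

3396 kcal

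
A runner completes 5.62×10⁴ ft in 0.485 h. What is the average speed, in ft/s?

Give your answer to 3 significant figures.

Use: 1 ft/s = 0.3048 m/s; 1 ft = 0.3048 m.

5.62×10⁴ ft × 0.3048 = 17129.8 m
0.485 h × 3600 = 1746 s
v = d / t = 17129.8 m / 1746 s = 9.81088 m/s
9.81088 m/s ÷ (0.3048 m/s/ft/s) = 32.1879 ft/s

32.2 ft/s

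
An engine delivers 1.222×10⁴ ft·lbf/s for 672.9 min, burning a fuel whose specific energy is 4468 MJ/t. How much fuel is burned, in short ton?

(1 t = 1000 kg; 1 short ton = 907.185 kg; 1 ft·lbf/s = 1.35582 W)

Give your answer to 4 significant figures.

0.1650 short ton

1.222×10⁴ ft·lbf/s → 16568.1 W
672.9 min → 40374 s
E = P × t = 16568.1 × 40374 = 6.6892×10⁸ J
4468 MJ/t → 4.468×10⁶ J/kg
m = E / e_s = 6.6892×10⁸ / 4.468×10⁶ = 149.714 kg
In short ton: 149.714 / 907.185 = 0.165031 short ton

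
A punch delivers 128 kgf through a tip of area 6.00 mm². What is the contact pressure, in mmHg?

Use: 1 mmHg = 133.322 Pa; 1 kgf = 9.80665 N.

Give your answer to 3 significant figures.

128 kgf × 9.80665 = 1255.25 N
6.00 mm² × 10⁻⁶ = 6×10⁻⁶ m²
P = F / A = 1255.25 N / 6×10⁻⁶ m² = 2.09208×10⁸ Pa
2.09208×10⁸ Pa ÷ (133.322 Pa/mmHg) = 1.56919×10⁶ mmHg

1.57×10⁶ mmHg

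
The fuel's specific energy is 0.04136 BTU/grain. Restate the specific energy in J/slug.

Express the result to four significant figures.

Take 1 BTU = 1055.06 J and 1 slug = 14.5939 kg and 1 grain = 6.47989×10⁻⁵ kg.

9.828×10⁶ J/slug

0.04136 BTU/grain × 1055.06 J/BTU ÷ 6.47989×10⁻⁵ kg/grain = 673426 J/kg
673426 J/kg × 14.5939 kg/slug = 9.82791×10⁶ J/slug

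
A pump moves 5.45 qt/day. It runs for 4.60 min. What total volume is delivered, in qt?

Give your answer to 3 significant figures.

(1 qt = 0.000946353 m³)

5.45 qt/day → 5.96947×10⁻⁸ m³/s
4.60 min → 276 s
V = Q × t = 5.96947×10⁻⁸ × 276 = 1.64757×10⁻⁵ m³
In qt: 1.64757×10⁻⁵ / 0.000946353 = 0.0174097 qt

0.0174 qt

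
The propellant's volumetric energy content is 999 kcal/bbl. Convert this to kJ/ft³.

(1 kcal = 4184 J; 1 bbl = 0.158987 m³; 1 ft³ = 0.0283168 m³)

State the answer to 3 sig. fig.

744 kJ/ft³

999 kcal/bbl × 4184 J/kcal ÷ 0.158987 m³/bbl = 2.62903×10⁷ J/m³
2.62903×10⁷ J/m³ ÷ 1000 J/kJ × 0.0283168 m³/ft³ = 744.457 kJ/ft³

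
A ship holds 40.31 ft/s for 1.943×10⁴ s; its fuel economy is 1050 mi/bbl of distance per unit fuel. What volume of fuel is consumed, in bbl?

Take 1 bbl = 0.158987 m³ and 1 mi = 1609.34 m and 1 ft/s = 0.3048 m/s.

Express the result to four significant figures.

40.31 ft/s → 12.2865 m/s
d = v × t = 12.2865 × 19430 = 238727 m
1050 mi/bbl → 1.06286×10⁷ m/m³
V = d / (distance per unit fuel) = 238727 / 1.06286×10⁷ = 0.0224608 m³
In bbl: 0.0224608 / 0.158987 = 0.141274 bbl

0.1413 bbl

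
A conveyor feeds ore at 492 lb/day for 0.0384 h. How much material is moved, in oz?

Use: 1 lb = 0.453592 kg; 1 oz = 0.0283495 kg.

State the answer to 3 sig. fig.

492 lb/day → 0.00258295 kg/s
0.0384 h → 138.24 s
m = ṁ × t = 0.00258295 × 138.24 = 0.357067 kg
In oz: 0.357067 / 0.0283495 = 12.5952 oz

12.6 oz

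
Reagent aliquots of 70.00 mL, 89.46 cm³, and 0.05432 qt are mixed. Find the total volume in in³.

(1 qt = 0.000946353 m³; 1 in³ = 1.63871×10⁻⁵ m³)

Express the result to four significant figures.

70.00 mL × 10⁻⁶ = 7×10⁻⁵ m³
89.46 cm³ × 10⁻⁶ = 8.946×10⁻⁵ m³
0.05432 qt × 0.000946353 = 5.14059×10⁻⁵ m³
Total: 7×10⁻⁵ + 8.946×10⁻⁵ + 5.14059×10⁻⁵ = 2.10866×10⁻⁴ m³
In in³: 2.10866×10⁻⁴ / 1.63871×10⁻⁵ = 12.8678 in³

12.87 in³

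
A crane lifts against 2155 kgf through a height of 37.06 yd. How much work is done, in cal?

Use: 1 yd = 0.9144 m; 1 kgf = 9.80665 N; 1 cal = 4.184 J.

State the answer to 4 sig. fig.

2155 kgf × 9.80665 → 21133.3 N
37.06 yd × 0.9144 → 33.8877 m
W = F × d = 21133.3 N × 33.8877 m = 716159 J
716159 J ÷ (4.184 J/cal) = 171166 cal

1.712×10⁵ cal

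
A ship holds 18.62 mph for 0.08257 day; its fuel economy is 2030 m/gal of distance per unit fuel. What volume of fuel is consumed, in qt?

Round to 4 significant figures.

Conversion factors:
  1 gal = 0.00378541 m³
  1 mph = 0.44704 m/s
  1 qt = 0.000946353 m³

18.62 mph → 8.32388 m/s
0.08257 day → 7134.05 s
d = v × t = 8.32388 × 7134.05 = 59383 m
2030 m/gal → 536270 m/m³
V = d / (distance per unit fuel) = 59383 / 536270 = 0.110733 m³
In qt: 0.110733 / 0.000946353 = 117.01 qt

117.0 qt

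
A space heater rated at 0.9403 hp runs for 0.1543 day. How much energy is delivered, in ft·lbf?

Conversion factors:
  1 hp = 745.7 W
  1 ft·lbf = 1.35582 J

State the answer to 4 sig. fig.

6.895×10⁶ ft·lbf

0.9403 hp × 745.7 → 701.182 W
0.1543 day × 86400 → 13331.5 s
E = P × t = 701.182 W × 13331.5 s = 9.34781×10⁶ J
9.34781×10⁶ J ÷ (1.35582 J/ft·lbf) = 6.89458×10⁶ ft·lbf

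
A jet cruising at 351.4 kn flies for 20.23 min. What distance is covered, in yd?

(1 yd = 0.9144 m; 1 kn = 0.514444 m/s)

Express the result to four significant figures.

351.4 kn × 0.514444 → 180.776 m/s
20.23 min × 60 → 1213.8 s
d = v × t = 180.776 m/s × 1213.8 s = 219426 m
219426 m ÷ (0.9144 m/yd) = 239967 yd

2.400×10⁵ yd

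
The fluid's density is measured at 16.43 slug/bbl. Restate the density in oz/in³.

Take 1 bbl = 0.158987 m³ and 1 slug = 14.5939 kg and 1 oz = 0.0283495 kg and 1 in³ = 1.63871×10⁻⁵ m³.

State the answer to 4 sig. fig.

0.8718 oz/in³

16.43 slug/bbl × 14.5939 kg/slug ÷ 0.158987 m³/bbl = 1508.16 kg/m³
1508.16 kg/m³ ÷ 0.0283495 kg/oz × 1.63871×10⁻⁵ m³/in³ = 0.871774 oz/in³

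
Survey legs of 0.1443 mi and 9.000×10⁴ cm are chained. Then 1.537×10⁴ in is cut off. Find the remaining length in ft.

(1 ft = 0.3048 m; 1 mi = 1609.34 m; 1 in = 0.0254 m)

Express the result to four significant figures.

0.1443 mi × 1609.34 → 232.228 m
9.000×10⁴ cm × 0.01 → 900 m
1.537×10⁴ in × 0.0254 → 390.398 m
Net: 232.228 + 900 − 390.398 = 741.83 m
In ft: 741.83 / 0.3048 = 2433.83 ft

2434 ft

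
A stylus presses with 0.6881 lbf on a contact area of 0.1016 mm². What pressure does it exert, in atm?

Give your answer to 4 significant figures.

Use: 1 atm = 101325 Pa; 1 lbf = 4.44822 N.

297.3 atm

0.6881 lbf × 4.44822 → 3.06082 N
0.1016 mm² × 10⁻⁶ → 1.016×10⁻⁷ m²
P = F / A = 3.06082 N / 1.016×10⁻⁷ m² = 3.01262×10⁷ Pa
3.01262×10⁷ Pa ÷ (101325 Pa/atm) = 297.322 atm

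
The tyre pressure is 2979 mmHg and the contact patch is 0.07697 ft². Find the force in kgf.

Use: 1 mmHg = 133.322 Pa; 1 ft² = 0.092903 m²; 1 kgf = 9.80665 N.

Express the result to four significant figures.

289.6 kgf

2979 mmHg × 133.322 = 397166 Pa
0.07697 ft² × 0.092903 = 0.00715074 m²
F = P × A = 397166 Pa × 0.00715074 m² = 2840.03 N
2840.03 N ÷ (9.80665 N/kgf) = 289.602 kgf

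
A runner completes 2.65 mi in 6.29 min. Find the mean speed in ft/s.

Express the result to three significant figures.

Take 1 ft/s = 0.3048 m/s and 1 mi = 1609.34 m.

2.65 mi × 1609.34 = 4264.75 m
6.29 min × 60 = 377.4 s
v = d / t = 4264.75 m / 377.4 s = 11.3003 m/s
11.3003 m/s ÷ (0.3048 m/s/ft/s) = 37.0745 ft/s

37.1 ft/s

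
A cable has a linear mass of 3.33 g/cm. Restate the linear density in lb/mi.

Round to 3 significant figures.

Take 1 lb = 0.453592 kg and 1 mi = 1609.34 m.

1180 lb/mi

3.33 g/cm × 0.001 kg/g ÷ 0.01 m/cm = 0.333 kg/m
0.333 kg/m ÷ 0.453592 kg/lb × 1609.34 m/mi = 1181.48 lb/mi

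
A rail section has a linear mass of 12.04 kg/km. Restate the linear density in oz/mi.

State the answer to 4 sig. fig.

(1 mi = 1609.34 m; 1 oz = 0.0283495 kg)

12.04 kg/km ÷ 1000 m/km = 0.01204 kg/m
0.01204 kg/m ÷ 0.0283495 kg/oz × 1609.34 m/mi = 683.485 oz/mi

683.5 oz/mi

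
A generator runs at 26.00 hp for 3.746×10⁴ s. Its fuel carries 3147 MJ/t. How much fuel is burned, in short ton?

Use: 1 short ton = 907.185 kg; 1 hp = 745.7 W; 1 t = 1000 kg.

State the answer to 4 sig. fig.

0.2544 short ton

26.00 hp → 19388.2 W
E = P × t = 19388.2 × 37460 = 7.26282×10⁸ J
3147 MJ/t → 3.147×10⁶ J/kg
m = E / e_s = 7.26282×10⁸ / 3.147×10⁶ = 230.786 kg
In short ton: 230.786 / 907.185 = 0.254398 short ton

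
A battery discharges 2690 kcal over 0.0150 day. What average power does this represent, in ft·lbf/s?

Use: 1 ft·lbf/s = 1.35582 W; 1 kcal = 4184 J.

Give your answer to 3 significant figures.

6410 ft·lbf/s

2690 kcal × 4184 = 1.1255×10⁷ J
0.0150 day × 86400 = 1296 s
P = E / t = 1.1255×10⁷ J / 1296 s = 8684.41 W
8684.41 W ÷ (1.35582 W/ft·lbf/s) = 6405.28 ft·lbf/s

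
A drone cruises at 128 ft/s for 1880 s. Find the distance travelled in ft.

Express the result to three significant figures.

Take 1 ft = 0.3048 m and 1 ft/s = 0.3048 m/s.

128 ft/s × 0.3048 → 39.0144 m/s
d = v × t = 39.0144 m/s × 1880 s = 73347.1 m
73347.1 m ÷ (0.3048 m/ft) = 240640 ft

2.41×10⁵ ft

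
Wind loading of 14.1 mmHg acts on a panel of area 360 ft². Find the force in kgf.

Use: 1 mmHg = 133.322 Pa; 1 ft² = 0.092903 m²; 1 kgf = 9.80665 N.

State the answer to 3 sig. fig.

14.1 mmHg × 133.322 → 1879.84 Pa
360 ft² × 0.092903 → 33.4451 m²
F = P × A = 1879.84 Pa × 33.4451 m² = 62871.4 N
62871.4 N ÷ (9.80665 N/kgf) = 6411.1 kgf

6410 kgf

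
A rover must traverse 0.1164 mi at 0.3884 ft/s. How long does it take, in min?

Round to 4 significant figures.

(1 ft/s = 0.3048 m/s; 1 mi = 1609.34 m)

0.1164 mi × 1609.34 = 187.327 m
0.3884 ft/s × 0.3048 = 0.118384 m/s
t = d / v = 187.327 m / 0.118384 m/s = 1582.37 s
1582.37 s ÷ (60 s/min) = 26.3728 min

26.37 min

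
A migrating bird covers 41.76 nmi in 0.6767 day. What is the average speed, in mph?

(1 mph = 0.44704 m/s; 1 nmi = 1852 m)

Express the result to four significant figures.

41.76 nmi × 1852 → 77339.5 m
0.6767 day × 86400 → 58466.9 s
v = d / t = 77339.5 m / 58466.9 s = 1.32279 m/s
1.32279 m/s ÷ (0.44704 m/s/mph) = 2.959 mph

2.959 mph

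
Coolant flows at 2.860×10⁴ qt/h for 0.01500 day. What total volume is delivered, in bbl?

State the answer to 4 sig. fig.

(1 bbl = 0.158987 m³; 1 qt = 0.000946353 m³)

61.29 bbl

2.860×10⁴ qt/h → 0.00751825 m³/s
0.01500 day → 1296 s
V = Q × t = 0.00751825 × 1296 = 9.74365 m³
In bbl: 9.74365 / 0.158987 = 61.2858 bbl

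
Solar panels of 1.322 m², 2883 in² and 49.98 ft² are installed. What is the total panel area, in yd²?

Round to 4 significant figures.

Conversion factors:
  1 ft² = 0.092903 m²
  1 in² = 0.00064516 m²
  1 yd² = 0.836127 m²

9.359 yd²

1.322 m² (already m²)
2883 in² × 0.00064516 = 1.86 m²
49.98 ft² × 0.092903 = 4.64329 m²
Sum: 1.322 + 1.86 + 4.64329 = 7.82529 m²
In yd²: 7.82529 / 0.836127 = 9.35897 yd²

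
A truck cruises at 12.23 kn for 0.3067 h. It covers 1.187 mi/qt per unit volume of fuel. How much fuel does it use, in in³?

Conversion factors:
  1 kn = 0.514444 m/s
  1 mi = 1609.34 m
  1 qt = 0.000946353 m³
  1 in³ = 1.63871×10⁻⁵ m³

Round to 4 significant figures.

12.23 kn → 6.29165 m/s
0.3067 h → 1104.12 s
d = v × t = 6.29165 × 1104.12 = 6946.74 m
1.187 mi/qt → 2.01858×10⁶ m/m³
V = d / (distance per unit fuel) = 6946.74 / 2.01858×10⁶ = 0.0034414 m³
In in³: 0.0034414 / 1.63871×10⁻⁵ = 210.007 in³

210.0 in³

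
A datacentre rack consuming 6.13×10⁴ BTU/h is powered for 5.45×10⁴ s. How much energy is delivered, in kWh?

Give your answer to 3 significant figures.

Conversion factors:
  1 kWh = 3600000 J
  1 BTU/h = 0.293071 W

6.13×10⁴ BTU/h × 0.293071 → 17965.3 W
E = P × t = 17965.3 W × 54500 s = 9.79109×10⁸ J
9.79109×10⁸ J ÷ (3600000 J/kWh) = 271.975 kWh

272 kWh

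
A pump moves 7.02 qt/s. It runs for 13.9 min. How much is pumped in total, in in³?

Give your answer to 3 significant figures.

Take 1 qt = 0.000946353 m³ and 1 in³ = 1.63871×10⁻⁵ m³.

3.38×10⁵ in³

7.02 qt/s → 0.0066434 m³/s
13.9 min → 834 s
V = Q × t = 0.0066434 × 834 = 5.5406 m³
In in³: 5.5406 / 1.63871×10⁻⁵ = 338107 in³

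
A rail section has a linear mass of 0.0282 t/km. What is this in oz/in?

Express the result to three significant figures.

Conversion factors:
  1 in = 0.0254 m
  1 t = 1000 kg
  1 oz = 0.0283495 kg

0.0253 oz/in

0.0282 t/km × 1000 kg/t ÷ 1000 m/km = 0.0282 kg/m
0.0282 kg/m ÷ 0.0283495 kg/oz × 0.0254 m/in = 0.0252661 oz/in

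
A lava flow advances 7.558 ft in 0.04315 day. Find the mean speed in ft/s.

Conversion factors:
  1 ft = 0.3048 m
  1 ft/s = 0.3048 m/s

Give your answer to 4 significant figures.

7.558 ft × 0.3048 = 2.30368 m
0.04315 day × 86400 = 3728.16 s
v = d / t = 2.30368 m / 3728.16 s = 6.17913×10⁻⁴ m/s
6.17913×10⁻⁴ m/s ÷ (0.3048 m/s/ft/s) = 0.00202727 ft/s

0.002027 ft/s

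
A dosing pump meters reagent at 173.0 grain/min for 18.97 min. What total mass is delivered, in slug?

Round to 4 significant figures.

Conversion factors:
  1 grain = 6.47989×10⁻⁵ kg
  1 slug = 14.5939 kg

0.01457 slug

173.0 grain/min → 1.86837×10⁻⁴ kg/s
18.97 min → 1138.2 s
m = ṁ × t = 1.86837×10⁻⁴ × 1138.2 = 0.212658 kg
In slug: 0.212658 / 14.5939 = 0.0145717 slug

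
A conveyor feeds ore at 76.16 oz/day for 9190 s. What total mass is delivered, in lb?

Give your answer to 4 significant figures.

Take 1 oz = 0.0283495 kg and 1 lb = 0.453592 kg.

76.16 oz/day → 2.49896×10⁻⁵ kg/s
m = ṁ × t = 2.49896×10⁻⁵ × 9190 = 0.229654 kg
In lb: 0.229654 / 0.453592 = 0.506301 lb

0.5063 lb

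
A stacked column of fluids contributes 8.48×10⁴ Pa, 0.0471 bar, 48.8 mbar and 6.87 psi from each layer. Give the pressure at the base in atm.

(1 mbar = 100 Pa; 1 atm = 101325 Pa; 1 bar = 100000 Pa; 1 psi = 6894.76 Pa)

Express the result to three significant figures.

1.40 atm

8.48×10⁴ Pa (already Pa)
0.0471 bar × 100000 = 4710 Pa
48.8 mbar × 100 = 4880 Pa
6.87 psi × 6894.76 = 47367 Pa
Sum: 84800 + 4710 + 4880 + 47367 = 141757 Pa
In atm: 141757 / 101325 = 1.39903 atm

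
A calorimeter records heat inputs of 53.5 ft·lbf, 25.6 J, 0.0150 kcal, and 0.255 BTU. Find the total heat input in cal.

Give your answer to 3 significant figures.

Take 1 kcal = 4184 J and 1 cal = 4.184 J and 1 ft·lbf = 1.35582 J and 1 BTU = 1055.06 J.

53.5 ft·lbf × 1.35582 = 72.5364 J
25.6 J (already J)
0.0150 kcal × 4184 = 62.76 J
0.255 BTU × 1055.06 = 269.04 J
Sum: 72.5364 + 25.6 + 62.76 + 269.04 = 429.936 J
In cal: 429.936 / 4.184 = 102.757 cal

103 cal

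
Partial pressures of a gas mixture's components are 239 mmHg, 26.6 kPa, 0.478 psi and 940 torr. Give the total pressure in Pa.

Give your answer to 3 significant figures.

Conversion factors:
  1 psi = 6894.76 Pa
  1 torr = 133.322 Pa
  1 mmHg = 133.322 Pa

239 mmHg × 133.322 = 31864 Pa
26.6 kPa × 1000 = 26600 Pa
0.478 psi × 6894.76 = 3295.7 Pa
940 torr × 133.322 = 125323 Pa
Combined: 31864 + 26600 + 3295.7 + 125323 = 187083 Pa

1.87×10⁵ Pa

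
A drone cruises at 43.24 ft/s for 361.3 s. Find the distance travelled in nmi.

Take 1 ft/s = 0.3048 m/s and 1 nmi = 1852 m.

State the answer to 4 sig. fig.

2.571 nmi

43.24 ft/s × 0.3048 = 13.1796 m/s
d = v × t = 13.1796 m/s × 361.3 s = 4761.79 m
4761.79 m ÷ (1852 m/nmi) = 2.57116 nmi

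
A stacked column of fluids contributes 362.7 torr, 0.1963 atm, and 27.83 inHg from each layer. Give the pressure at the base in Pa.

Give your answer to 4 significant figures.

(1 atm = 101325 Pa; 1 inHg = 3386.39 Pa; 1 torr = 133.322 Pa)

362.7 torr × 133.322 = 48355.9 Pa
0.1963 atm × 101325 = 19890.1 Pa
27.83 inHg × 3386.39 = 94243.2 Pa
Sum: 48355.9 + 19890.1 + 94243.2 = 162489 Pa

1.625×10⁵ Pa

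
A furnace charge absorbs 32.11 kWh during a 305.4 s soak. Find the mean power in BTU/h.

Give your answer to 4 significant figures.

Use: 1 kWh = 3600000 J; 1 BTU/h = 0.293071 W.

32.11 kWh × 3600000 = 1.15596×10⁸ J
P = E / t = 1.15596×10⁸ J / 305.4 s = 378507 W
378507 W ÷ (0.293071 W/BTU/h) = 1.29152×10⁶ BTU/h

1.292×10⁶ BTU/h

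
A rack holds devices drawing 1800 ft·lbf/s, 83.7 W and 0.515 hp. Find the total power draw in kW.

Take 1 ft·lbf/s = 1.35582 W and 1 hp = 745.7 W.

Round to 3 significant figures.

2.91 kW

1800 ft·lbf/s × 1.35582 → 2440.48 W
83.7 W (already W)
0.515 hp × 745.7 → 384.036 W
Total: 2440.48 + 83.7 + 384.036 = 2908.22 W
In kW: 2908.22 / 1000 = 2.90822 kW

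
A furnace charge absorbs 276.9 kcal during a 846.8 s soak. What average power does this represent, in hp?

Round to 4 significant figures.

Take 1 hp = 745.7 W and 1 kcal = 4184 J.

276.9 kcal × 4184 = 1.15855×10⁶ J
P = E / t = 1.15855×10⁶ J / 846.8 s = 1368.15 W
1368.15 W ÷ (745.7 W/hp) = 1.83472 hp

1.835 hp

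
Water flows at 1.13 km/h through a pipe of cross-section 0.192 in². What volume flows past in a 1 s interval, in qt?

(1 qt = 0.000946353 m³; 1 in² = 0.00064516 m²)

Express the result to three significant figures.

0.0411 qt

1.13 km/h × (1/3.6) = 0.313889 m/s
0.192 in² × 0.00064516 = 1.23871×10⁻⁴ m²
V = v × A × t = 0.313889 m/s × 1.23871×10⁻⁴ m² × 1 s = 3.88817×10⁻⁵ m³
3.88817×10⁻⁵ m³ ÷ (0.000946353 m³/qt) = 0.0410858 qt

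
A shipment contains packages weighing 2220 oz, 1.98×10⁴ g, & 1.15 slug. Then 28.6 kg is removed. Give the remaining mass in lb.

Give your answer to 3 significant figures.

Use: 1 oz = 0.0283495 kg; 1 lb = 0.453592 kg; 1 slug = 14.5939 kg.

2220 oz × 0.0283495 = 62.9359 kg
1.98×10⁴ g × 0.001 = 19.8 kg
1.15 slug × 14.5939 = 16.783 kg
28.6 kg (already kg)
Result: 62.9359 + 19.8 + 16.783 − 28.6 = 70.9189 kg
In lb: 70.9189 / 0.453592 = 156.35 lb

156 lb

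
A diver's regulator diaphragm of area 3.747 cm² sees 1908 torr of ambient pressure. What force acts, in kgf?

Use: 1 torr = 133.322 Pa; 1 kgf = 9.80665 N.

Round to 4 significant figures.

9.719 kgf

1908 torr × 133.322 = 254378 Pa
3.747 cm² × 0.0001 = 3.747×10⁻⁴ m²
F = P × A = 254378 Pa × 3.747×10⁻⁴ m² = 95.3154 N
95.3154 N ÷ (9.80665 N/kgf) = 9.71947 kgf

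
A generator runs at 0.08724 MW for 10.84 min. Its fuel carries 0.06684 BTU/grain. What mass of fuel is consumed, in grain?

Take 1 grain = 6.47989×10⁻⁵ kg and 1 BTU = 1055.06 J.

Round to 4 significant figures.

0.08724 MW → 87240 W
10.84 min → 650.4 s
E = P × t = 87240 × 650.4 = 5.67409×10⁷ J
0.06684 BTU/grain → 1.08829×10⁶ J/kg
m = E / e_s = 5.67409×10⁷ / 1.08829×10⁶ = 52.1377 kg
In grain: 52.1377 / 6.47989×10⁻⁵ = 804608 grain

8.046×10⁵ grain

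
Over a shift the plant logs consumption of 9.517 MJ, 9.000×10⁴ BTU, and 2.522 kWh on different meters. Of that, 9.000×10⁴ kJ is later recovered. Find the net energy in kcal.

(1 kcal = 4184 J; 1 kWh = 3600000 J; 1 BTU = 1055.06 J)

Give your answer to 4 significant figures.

5629 kcal

9.517 MJ × 1000000 = 9.517×10⁶ J
9.000×10⁴ BTU × 1055.06 = 9.49554×10⁷ J
2.522 kWh × 3600000 = 9.0792×10⁶ J
9.000×10⁴ kJ × 1000 = 9×10⁷ J
Sum: 9.517×10⁶ + 9.49554×10⁷ + 9.0792×10⁶ − 9×10⁷ = 2.35516×10⁷ J
In kcal: 2.35516×10⁷ / 4184 = 5628.97 kcal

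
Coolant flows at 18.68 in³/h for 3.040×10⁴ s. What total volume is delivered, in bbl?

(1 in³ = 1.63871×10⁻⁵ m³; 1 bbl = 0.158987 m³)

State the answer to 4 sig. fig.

0.01626 bbl

18.68 in³/h → 8.50308×10⁻⁸ m³/s
V = Q × t = 8.50308×10⁻⁸ × 30400 = 0.00258494 m³
In bbl: 0.00258494 / 0.158987 = 0.0162588 bbl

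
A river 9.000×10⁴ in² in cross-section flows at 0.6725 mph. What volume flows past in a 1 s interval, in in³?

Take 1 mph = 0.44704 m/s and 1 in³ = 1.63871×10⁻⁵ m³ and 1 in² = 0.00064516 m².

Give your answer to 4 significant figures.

1.065×10⁶ in³

0.6725 mph × 0.44704 = 0.300634 m/s
9.000×10⁴ in² × 0.00064516 = 58.0644 m²
V = v × A × t = 0.300634 m/s × 58.0644 m² × 1 s = 17.4561 m³
17.4561 m³ ÷ (1.63871×10⁻⁵ m³/in³) = 1.06523×10⁶ in³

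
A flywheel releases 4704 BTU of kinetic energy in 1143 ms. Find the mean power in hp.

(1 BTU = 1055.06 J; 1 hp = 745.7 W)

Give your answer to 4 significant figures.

5823 hp

4704 BTU × 1055.06 = 4.963×10⁶ J
1143 ms × 0.001 = 1.143 s
P = E / t = 4.963×10⁶ J / 1.143 s = 4.34208×10⁶ W
4.34208×10⁶ W ÷ (745.7 W/hp) = 5822.82 hp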